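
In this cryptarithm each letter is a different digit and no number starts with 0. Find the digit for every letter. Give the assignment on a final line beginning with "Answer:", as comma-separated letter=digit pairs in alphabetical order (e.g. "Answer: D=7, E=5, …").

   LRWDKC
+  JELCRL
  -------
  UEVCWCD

Step 1. [col 1: C + L ≡ D (mod 10)] no forcing yet in column 1 (carry-in 0); L=8 is free and consistent — try it ⇒ L=8.
Step 2. [col 1: C + L ≡ D (mod 10)] D=2 is one option consistent with column 1 (C + L ≡ D (mod 10), carry-in 0) — take it, so D=2.
Step 3. [U] the sum has 7 digits but both addends have 6; that extra leading digit U is the final carry, namely 1. So U=1.
Step 4. [col 1: C + L ≡ D (mod 10)] from column 1 (L=8, D=2, carry-in 0, digits 1,2,8 already taken and all letters distinct): C must equal 4. So C=4.
Step 5. [col 2: K + R ≡ C (mod 10)] K=0 is one option consistent with column 2 (K + R ≡ C (mod 10), carry-in 1) — take it. So K=0.
Step 6. [col 2: K + R ≡ C (mod 10)] column 2: given K=0, C=4, carry-in 1, and digits 0,1,2,4,8 already taken and all letters distinct, K+R≡C (mod 10) forces R=3, so R=3.
Step 7. [col 3: D + C ≡ W (mod 10)] column 3 reads D+C+carry(0)=W with D=2, C=4; with digits 0,1,2,3,4,8 already taken and all letters distinct, the only value for W is 6. So W=6.
Step 8. [col 5: R + E ≡ V (mod 10)] in column 5 we have R+E≡V with carry-in 1; given R=3 and digits 0,1,2,3,4,6,8 already taken and all letters distinct, that pins E to 5 ⇒ E=5.
Step 9. [col 5: R + E ≡ V (mod 10)] from column 5 (R=3, E=5, carry-in 1, digits 0,1,2,3,4,5,6,8 already taken and all letters distinct): V must equal 9, so V=9.
Step 10. [col 6: L + J ≡ E (mod 10)] column 6 reads L+J+carry(0)=E with L=8, E=5; with digits 0,1,2,3,4,5,6,8,9 already taken and all letters distinct, the only value for J is 7, so J=7.

Answer: C=4, D=2, E=5, J=7, K=0, L=8, R=3, U=1, V=9, W=6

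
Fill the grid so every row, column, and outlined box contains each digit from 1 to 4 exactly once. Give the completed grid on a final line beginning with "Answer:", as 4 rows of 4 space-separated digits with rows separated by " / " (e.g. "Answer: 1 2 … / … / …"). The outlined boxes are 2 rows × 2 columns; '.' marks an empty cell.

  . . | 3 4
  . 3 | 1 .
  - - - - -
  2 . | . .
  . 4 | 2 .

Step 1. [r3c2∈{1}] r3c2's peers cover all but 1. So r3c2=1.
Step 2. [r4c4∈{1,3}] in row 4, 1 fits only at r4c4, so r4c4=1.
Step 3. [r1c2∈{2}] r1c2 is down to just 2. So r1c2=2.
Step 4. [r1c1∈{1}] nothing but 1 survives at r1c1, so r1c1=1.
Step 5. [r3c3∈{4}] r3c3 has the single candidate 4 ⇒ r3c3=4.
Step 6. [r2c1∈{4}] nothing but 4 survives at r2c1. So r2c1=4.
Step 7. [r4c1∈{3}] r4c1 is down to just 3. So r4c1=3.
Step 8. [r2c4∈{2}] r2c4 is down to just 2 ⇒ r2c4=2.
Step 9. [r3c4∈{3}] r3c4 has the single candidate 3 ⇒ r3c4=3.

Answer: 1 2 3 4 / 4 3 1 2 / 2 1 4 3 / 3 4 2 1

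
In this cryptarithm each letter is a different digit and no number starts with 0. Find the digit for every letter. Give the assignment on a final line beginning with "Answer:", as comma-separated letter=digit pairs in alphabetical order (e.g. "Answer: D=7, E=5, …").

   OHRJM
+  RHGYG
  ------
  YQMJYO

Step 1. [col 1: M + G ≡ O (mod 10)] no forcing yet in column 1 (carry-in 0); G=2 is free and consistent — try it, so G=2.
Step 2. [Y] Y is the leading digit of a 6-digit sum of two 5-digit numbers; the final carry is exactly 1. So Y=1.
Step 3. [col 1: M + G ≡ O (mod 10)] column 1 (M + G ≡ O (mod 10), carry-in 0) doesn't pin O yet; pick O=5 and continue. So O=5.
Step 4. [col 1: M + G ≡ O (mod 10)] from column 1 (G=2, O=5, carry-in 0, digits 1,2,5 already taken and all letters distinct): M must equal 3 ⇒ M=3.
Step 5. [col 2: J + Y ≡ Y (mod 10)] column 2 reads J+Y+carry(0)=Y with Y=1; with digits 1,2,3,5 already taken and all letters distinct, the only value for J is 0 ⇒ J=0.
Step 6. [col 3: R + G ≡ J (mod 10)] column 3 reads R+G+carry(0)=J with G=2, J=0; with digits 0,1,2,3,5 already taken and all letters distinct, the only value for R is 8. So R=8.
Step 7. [col 4: H + H ≡ M (mod 10)] column 4 reads H+H+carry(1)=M with M=3; with digits 0,1,2,3,5,8 already taken and all letters distinct, the only value for H is 6 ⇒ H=6.
Step 8. [col 5: O + R ≡ Q (mod 10)] in column 5 we have O+R≡Q with carry-in 1; given O=5, R=8 and digits 0,1,2,3,5,6,8 already taken and all letters distinct, that pins Q to 4 ⇒ Q=4.

Answer: G=2, H=6, J=0, M=3, O=5, Q=4, R=8, Y=1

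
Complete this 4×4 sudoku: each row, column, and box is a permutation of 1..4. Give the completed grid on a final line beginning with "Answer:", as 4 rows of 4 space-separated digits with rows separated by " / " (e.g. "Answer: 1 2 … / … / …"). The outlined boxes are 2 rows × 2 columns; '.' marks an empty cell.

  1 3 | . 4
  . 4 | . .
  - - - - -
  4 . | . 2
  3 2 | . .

Step 1. [r4c4∈{1}] r4c4 is down to just 1, so r4c4=1.
Step 2. [r2c3∈{1,2,3}] across row 2, 1 lands solely at r2c3. So r2c3=1.
Step 3. [r2c1∈{2}] r2c1 has the single candidate 2. So r2c1=2.
Step 4. [r2c4∈{3}] r2c4 has the single candidate 3. So r2c4=3.
Step 5. [r1c3∈{2}] r1c3's peers cover all but 2 ⇒ r1c3=2.
Step 6. [r3c3∈{3}] nothing but 3 survives at r3c3. So r3c3=3.
Step 7. [r4c3∈{4}] r4c3 is down to just 4. So r4c3=4.
Step 8. [r3c2∈{1}] r3c2's peers cover all but 1. So r3c2=1.

Answer: 1 3 2 4 / 2 4 1 3 / 4 1 3 2 / 3 2 4 1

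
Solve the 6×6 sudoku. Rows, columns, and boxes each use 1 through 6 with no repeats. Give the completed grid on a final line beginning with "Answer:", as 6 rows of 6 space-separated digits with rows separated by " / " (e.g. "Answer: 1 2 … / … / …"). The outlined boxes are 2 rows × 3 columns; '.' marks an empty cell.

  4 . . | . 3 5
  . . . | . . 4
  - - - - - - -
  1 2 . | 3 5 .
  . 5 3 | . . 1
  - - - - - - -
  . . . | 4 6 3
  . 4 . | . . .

Step 1. [r5c2∈{1}] r5c2 is down to just 1, so r5c2=1.
Step 2. [r1c2∈{6}] only 6 remains possible at r1c2. So r1c2=6.
Step 3. [r6c1∈{2,3,5,6}] in row 6, 3 fits only at r6c1 ⇒ r6c1=3.
Step 4. [r6c4∈{1,2,5}] r6c4 is the only open cell in col 4 admitting 5. So r6c4=5.
Step 5. [r2c4∈{1,2,6}] across row 2, 6 lands solely at r2c4. So r2c4=6.
Step 6. [r1c4∈{1,2}] col 4 places 1 nowhere but r1c4, so r1c4=1.
Step 7. [r2c5∈{2}] nothing but 2 survives at r2c5. So r2c5=2.
Step 8. [r5c1∈{2,5}] in col 1, 2 fits only at r5c1. So r5c1=2.
Step 9. [r6c3∈{6}] r6c3 is down to just 6. So r6c3=6.
Step 10. [r2c1∈{5}] r2c1's peers cover all but 5. So r2c1=5.
Step 11. [r2c3∈{1}] r2c3 is down to just 1 ⇒ r2c3=1.
Step 12. [r6c6∈{2}] nothing but 2 survives at r6c6 ⇒ r6c6=2.
Step 13. [r1c3∈{2}] r1c3's peers cover all but 2. So r1c3=2.
Step 14. [r4c4∈{2}] r4c4's peers cover all but 2. So r4c4=2.
Step 15. [r4c1∈{6}] r4c1's peers cover all but 6. So r4c1=6.
Step 16. [r6c5∈{1}] r6c5 has the single candidate 1. So r6c5=1.
Step 17. [r3c3∈{4}] r3c3's peers cover all but 4, so r3c3=4.
Step 18. [r4c5∈{4}] r4c5's peers cover all but 4, so r4c5=4.
Step 19. [r3c6∈{6}] r3c6 has the single candidate 6 ⇒ r3c6=6.
Step 20. [r2c2∈{3}] r2c2 is down to just 3 ⇒ r2c2=3.
Step 21. [r5c3∈{5}] only 5 remains possible at r5c3, so r5c3=5.

Answer: 4 6 2 1 3 5 / 5 3 1 6 2 4 / 1 2 4 3 5 6 / 6 5 3 2 4 1 / 2 1 5 4 6 3 / 3 4 6 5 1 2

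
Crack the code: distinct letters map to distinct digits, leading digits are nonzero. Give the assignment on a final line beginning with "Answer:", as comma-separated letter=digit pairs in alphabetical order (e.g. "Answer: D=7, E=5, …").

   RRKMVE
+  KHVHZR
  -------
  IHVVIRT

Step 1. [I] I is the leading digit of a 7-digit sum of two 6-digit numbers; the final carry is exactly 1. So I=1.
Step 2. [col 1: E + R ≡ T (mod 10)] several values work for T in column 1 (E + R ≡ T (mod 10), carry-in 0); try T=0, so T=0.
Step 3. [col 1: E + R ≡ T (mod 10)] column 1 (E + R ≡ T (mod 10), carry-in 0) doesn't pin E yet; pick E=6 and continue ⇒ E=6.
Step 4. [col 1: E + R ≡ T (mod 10)] column 1 reads E+R+carry(0)=T with E=6, T=0; with digits 0,1,6 already taken and all letters distinct, the only value for R is 4, so R=4.
Step 5. [col 2: V + Z ≡ R (mod 10)] column 2 (V + Z ≡ R (mod 10), carry-in 1) doesn't pin V yet; pick V=8 and continue, so V=8.
Step 6. [col 2: V + Z ≡ R (mod 10)] column 2: given V=8, R=4, carry-in 1, and digits 0,1,4,6,8 already taken and all letters distinct, V+Z≡R (mod 10) forces Z=5. So Z=5.
Step 7. [col 3: M + H ≡ I (mod 10)] H=3 is one option consistent with column 3 (M + H ≡ I (mod 10), carry-in 1) — take it. So H=3.
Step 8. [col 3: M + H ≡ I (mod 10)] column 3 reads M+H+carry(1)=I with H=3, I=1; with digits 0,1,3,4,5,6,8 already taken and all letters distinct, the only value for M is 7. So M=7.
Step 9. [col 4: K + V ≡ V (mod 10)] column 4 reads K+V+carry(1)=V with V=8; with digits 0,1,3,4,5,6,7,8 already taken and all letters distinct, the only value for K is 9. So K=9.

Answer: E=6, H=3, I=1, K=9, M=7, R=4, T=0, V=8, Z=5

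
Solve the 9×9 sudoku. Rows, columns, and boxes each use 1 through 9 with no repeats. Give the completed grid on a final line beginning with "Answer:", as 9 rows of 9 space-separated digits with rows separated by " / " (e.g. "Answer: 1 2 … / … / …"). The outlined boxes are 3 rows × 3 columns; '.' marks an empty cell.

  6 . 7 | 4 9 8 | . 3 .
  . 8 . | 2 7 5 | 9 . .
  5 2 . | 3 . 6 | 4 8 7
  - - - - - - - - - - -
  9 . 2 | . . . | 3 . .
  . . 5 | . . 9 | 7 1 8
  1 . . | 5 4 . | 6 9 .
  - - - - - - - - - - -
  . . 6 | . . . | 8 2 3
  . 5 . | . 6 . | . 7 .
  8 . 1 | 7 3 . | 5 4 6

Step 1. [r8c7∈{1}] nothing but 1 survives at r8c7 ⇒ r8c7=1.
Step 2. [r6c6∈{2,3,7}] col 6 places 3 nowhere but r6c6, so r6c6=3.
Step 3. [r5c2∈{3,4,6}] 3 has one home in col 2: r5c2 ⇒ r5c2=3.
Step 4. [r5c1∈{4}] r5c1 has the single candidate 4, so r5c1=4.
Step 5. [r7c2∈{4,7,9}] col 2 places 4 nowhere but r7c2. So r7c2=4.
Step 6. [r7c6∈{1}] nothing but 1 survives at r7c6, so r7c6=1.
Step 7. [r4c4∈{1,6,8}] in col 4, 1 fits only at r4c4, so r4c4=1.
Step 8. [r1c9∈{1,2,5}] 5 has one home in row 1: r1c9 ⇒ r1c9=5.
Step 9. [r8c1∈{2,3}] r8c1 is the only open cell in col 1 admitting 2 ⇒ r8c1=2.
Step 10. [r8c9∈{9}] r8c9 has the single candidate 9. So r8c9=9.
Step 11. [r2c3∈{3,4}] 4 has one home in row 2: r2c3. So r2c3=4.
Step 12. [r6c2∈{7}] r6c2's peers cover all but 7, so r6c2=7.
Step 13. [r4c6∈{7}] nothing but 7 survives at r4c6, so r4c6=7.
Step 14. [r2c8∈{6}] nothing but 6 survives at r2c8. So r2c8=6.
Step 15. [r1c7∈{2}] r1c7 has the single candidate 2. So r1c7=2.
Step 16. [r3c3∈{9}] nothing but 9 survives at r3c3, so r3c3=9.
Step 17. [r2c9∈{1}] only 1 remains possible at r2c9 ⇒ r2c9=1.
Step 18. [r8c3∈{3}] r8c3 has the single candidate 3 ⇒ r8c3=3.
Step 19. [r4c5∈{8}] nothing but 8 survives at r4c5 ⇒ r4c5=8.
Step 20. [r5c4∈{6}] only 6 remains possible at r5c4. So r5c4=6.
Step 21. [r6c3∈{8}] r6c3's peers cover all but 8. So r6c3=8.
Step 22. [r7c1∈{7}] r7c1's peers cover all but 7, so r7c1=7.
Step 23. [r7c5∈{5}] only 5 remains possible at r7c5. So r7c5=5.
Step 24. [r7c4∈{9}] r7c4 is down to just 9. So r7c4=9.
Step 25. [r3c5∈{1}] r3c5 has the single candidate 1 ⇒ r3c5=1.
Step 26. [r1c2∈{1}] r1c2's peers cover all but 1, so r1c2=1.
Step 27. [r8c4∈{8}] r8c4's peers cover all but 8. So r8c4=8.
Step 28. [r4c8∈{5}] r4c8 is down to just 5. So r4c8=5.
Step 29. [r6c9∈{2}] r6c9 has the single candidate 2. So r6c9=2.
Step 30. [r2c1∈{3}] only 3 remains possible at r2c1, so r2c1=3.
Step 31. [r9c6∈{2}] r9c6's peers cover all but 2 ⇒ r9c6=2.
Step 32. [r4c2∈{6}] r4c2 is down to just 6, so r4c2=6.
Step 33. [r9c2∈{9}] r9c2 is down to just 9 ⇒ r9c2=9.
Step 34. [r8c6∈{4}] r8c6's peers cover all but 4. So r8c6=4.
Step 35. [r4c9∈{4}] r4c9 has the single candidate 4 ⇒ r4c9=4.
Step 36. [r5c5∈{2}] r5c5's peers cover all but 2 ⇒ r5c5=2.

Answer: 6 1 7 4 9 8 2 3 5 / 3 8 4 2 7 5 9 6 1 / 5 2 9 3 1 6 4 8 7 / 9 6 2 1 8 7 3 5 4 / 4 3 5 6 2 9 7 1 8 / 1 7 8 5 4 3 6 9 2 / 7 4 6 9 5 1 8 2 3 / 2 5 3 8 6 4 1 7 9 / 8 9 1 7 3 2 5 4 6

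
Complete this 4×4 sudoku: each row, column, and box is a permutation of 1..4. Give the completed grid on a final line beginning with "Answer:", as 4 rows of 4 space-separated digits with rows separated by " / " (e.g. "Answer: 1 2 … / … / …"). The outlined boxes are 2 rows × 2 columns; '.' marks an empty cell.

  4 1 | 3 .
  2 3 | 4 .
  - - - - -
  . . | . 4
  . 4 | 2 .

Step 1. [r3c1∈{1,3}] across row 3, 3 lands solely at r3c1, so r3c1=3.
Step 2. [r3c3∈{1}] nothing but 1 survives at r3c3, so r3c3=1.
Step 3. [r4c1∈{1}] r4c1's peers cover all but 1 ⇒ r4c1=1.
Step 4. [r4c4∈{3}] r4c4 has the single candidate 3 ⇒ r4c4=3.
Step 5. [r1c4∈{2}] r1c4's peers cover all but 2. So r1c4=2.
Step 6. [r2c4∈{1}] nothing but 1 survives at r2c4 ⇒ r2c4=1.
Step 7. [r3c2∈{2}] r3c2 is down to just 2, so r3c2=2.

Answer: 4 1 3 2 / 2 3 4 1 / 3 2 1 4 / 1 4 2 3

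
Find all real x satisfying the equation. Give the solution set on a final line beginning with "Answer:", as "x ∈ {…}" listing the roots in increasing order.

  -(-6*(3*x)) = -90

Step 1. [-(-6*(3*x)) = -90] LHS negated; negate both sides, so neg: -6*(3*x) = 90.
Step 2. [-6*(3*x) = 90] LHS = -6·(…); ÷-6 both sides, so div: 3*x = -15.
Step 3. [3*x = -15] divide by the outer 3, so div: x = -5.

Answer: x ∈ {-5}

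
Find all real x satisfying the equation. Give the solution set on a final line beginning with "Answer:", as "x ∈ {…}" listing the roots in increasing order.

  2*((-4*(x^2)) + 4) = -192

Step 1. [2*((-4*(x^2)) + 4) = -192] divide by the outer 2, so div: (-4*(x^2)) + 4 = -96.
Step 2. [(-4*(x^2)) + 4 = -96] subtract 4: x sits inside (… + 4). So sub: -4*(x^2) = -100.
Step 3. [-4*(x^2) = -100] leading coefficient -4: divide by -4, so div: x^2 = 25.
Step 4. [x^2 = 25] √ both sides: 25 ≥ 0 gives two branches, so sqrt: x = 5 or -5.

Answer: x ∈ {-5, 5}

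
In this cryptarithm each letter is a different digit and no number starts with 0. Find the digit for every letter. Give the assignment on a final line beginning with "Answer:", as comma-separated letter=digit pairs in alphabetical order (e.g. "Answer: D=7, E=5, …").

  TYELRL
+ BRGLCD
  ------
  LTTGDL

Step 1. [col 1: L + D ≡ L (mod 10)] column 1 reads L+D+carry(0)=L with nothing yet; with all letters distinct, none taken yet, the only value for D is 0, so D=0.
Step 2. [col 1: L + D ≡ L (mod 10)] no forcing yet in column 1 (carry-in 0); L=7 is free and consistent — try it. So L=7.
Step 3. [col 2: R + C ≡ D (mod 10)] no forcing yet in column 2 (carry-in 0); C=9 is free and consistent — try it, so C=9.
Step 4. [col 2: R + C ≡ D (mod 10)] column 2 reads R+C+carry(0)=D with C=9, D=0; with digits 0,7,9 already taken and all letters distinct, the only value for R is 1, so R=1.
Step 5. [col 3: L + L ≡ G (mod 10)] column 3 reads L+L+carry(1)=G with L=7; with digits 0,1,7,9 already taken and all letters distinct, the only value for G is 5, so G=5.
Step 6. [col 4: E + G ≡ T (mod 10)] T=4 is one option consistent with column 4 (E + G ≡ T (mod 10), carry-in 1) — take it ⇒ T=4.
Step 7. [col 4: E + G ≡ T (mod 10)] column 4: given G=5, T=4, carry-in 1, and digits 0,1,4,5,7,9 already taken and all letters distinct, E+G≡T (mod 10) forces E=8 ⇒ E=8.
Step 8. [col 5: Y + R ≡ T (mod 10)] from column 5 (R=1, T=4, carry-in 1, digits 0,1,4,5,7,8,9 already taken and all letters distinct): Y must equal 2, so Y=2.
Step 9. [col 6: T + B ≡ L (mod 10)] column 6: given T=4, L=7, carry-in 0, and digits 0,1,2,4,5,7,8,9 already taken and all letters distinct, T+B≡L (mod 10) forces B=3, so B=3.

Answer: B=3, C=9, D=0, E=8, G=5, L=7, R=1, T=4, Y=2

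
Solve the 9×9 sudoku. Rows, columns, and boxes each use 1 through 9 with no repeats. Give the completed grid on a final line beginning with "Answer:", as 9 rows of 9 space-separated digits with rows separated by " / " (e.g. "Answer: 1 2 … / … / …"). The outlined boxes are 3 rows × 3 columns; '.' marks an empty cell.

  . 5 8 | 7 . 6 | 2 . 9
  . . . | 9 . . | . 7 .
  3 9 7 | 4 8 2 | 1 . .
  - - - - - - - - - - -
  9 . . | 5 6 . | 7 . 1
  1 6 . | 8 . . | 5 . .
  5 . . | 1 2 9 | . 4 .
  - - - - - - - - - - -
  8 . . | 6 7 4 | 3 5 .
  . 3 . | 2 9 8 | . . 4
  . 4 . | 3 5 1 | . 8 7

Step 1. [r8c7∈{6}] r8c7 is down to just 6 ⇒ r8c7=6.
Step 2. [r4c6∈{3}] r4c6 is down to just 3 ⇒ r4c6=3.
Step 3. [r6c9∈{3,6,8}] in row 6, 6 fits only at r6c9 ⇒ r6c9=6.
Step 4. [r4c8∈{2}] only 2 remains possible at r4c8 ⇒ r4c8=2.
Step 5. [r5c3∈{2,3,4}] row 5 places 2 nowhere but r5c3, so r5c3=2.
Step 6. [r2c9∈{3,5,8}] 8 has one home in col 9: r2c9 ⇒ r2c9=8.
Step 7. [r9c1∈{2,6}] 2 has one home in row 9: r9c1. So r9c1=2.
Step 8. [r7c2∈{1}] only 1 remains possible at r7c2, so r7c2=1.
Step 9. [r2c3∈{1,4,6}] 1 has one home in col 3: r2c3. So r2c3=1.
Step 10. [r1c8∈{3}] nothing but 3 survives at r1c8. So r1c8=3.
Step 11. [r9c7∈{9}] r9c7 is down to just 9 ⇒ r9c7=9.
Step 12. [r1c1∈{4}] r1c1 is down to just 4. So r1c1=4.
Step 13. [r4c2∈{8}] only 8 remains possible at r4c2. So r4c2=8.
Step 14. [r5c5∈{4}] nothing but 4 survives at r5c5. So r5c5=4.
Step 15. [r7c3∈{9}] r7c3's peers cover all but 9. So r7c3=9.
Step 16. [r5c6∈{7}] r5c6's peers cover all but 7. So r5c6=7.
Step 17. [r5c8∈{9}] only 9 remains possible at r5c8 ⇒ r5c8=9.
Step 18. [r1c5∈{1}] only 1 remains possible at r1c5. So r1c5=1.
Step 19. [r6c7∈{8}] r6c7 is down to just 8 ⇒ r6c7=8.
Step 20. [r2c6∈{5}] only 5 remains possible at r2c6 ⇒ r2c6=5.
Step 21. [r6c2∈{7}] r6c2 is down to just 7. So r6c2=7.
Step 22. [r8c3∈{5}] r8c3 has the single candidate 5 ⇒ r8c3=5.
Step 23. [r3c9∈{5}] r3c9 is down to just 5. So r3c9=5.
Step 24. [r3c8∈{6}] only 6 remains possible at r3c8, so r3c8=6.
Step 25. [r2c5∈{3}] r2c5's peers cover all but 3 ⇒ r2c5=3.
Step 26. [r8c1∈{7}] r8c1 has the single candidate 7. So r8c1=7.
Step 27. [r5c9∈{3}] r5c9 is down to just 3 ⇒ r5c9=3.
Step 28. [r2c7∈{4}] nothing but 4 survives at r2c7. So r2c7=4.
Step 29. [r6c3∈{3}] nothing but 3 survives at r6c3 ⇒ r6c3=3.
Step 30. [r2c2∈{2}] r2c2 has the single candidate 2. So r2c2=2.
Step 31. [r4c3∈{4}] r4c3 is down to just 4, so r4c3=4.
Step 32. [r9c3∈{6}] r9c3 has the single candidate 6, so r9c3=6.
Step 33. [r7c9∈{2}] r7c9 is down to just 2, so r7c9=2.
Step 34. [r8c8∈{1}] r8c8's peers cover all but 1. So r8c8=1.
Step 35. [r2c1∈{6}] only 6 remains possible at r2c1. So r2c1=6.

Answer: 4 5 8 7 1 6 2 3 9 / 6 2 1 9 3 5 4 7 8 / 3 9 7 4 8 2 1 6 5 / 9 8 4 5 6 3 7 2 1 / 1 6 2 8 4 7 5 9 3 / 5 7 3 1 2 9 8 4 6 / 8 1 9 6 7 4 3 5 2 / 7 3 5 2 9 8 6 1 4 / 2 4 6 3 5 1 9 8 7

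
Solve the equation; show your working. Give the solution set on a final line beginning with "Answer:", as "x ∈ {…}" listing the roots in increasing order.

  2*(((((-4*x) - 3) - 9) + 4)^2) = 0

Step 1. [2*(((((-4*x) - 3) - 9) + 4)^2) = 0] LHS = 2·(…); ÷2 both sides. So div: ((((-4*x) - 3) - 9) + 4)^2 = 0.
Step 2. [((((-4*x) - 3) - 9) + 4)^2 = 0] 0 ≥ 0, LHS is (·)² — take ±√, so sqrt: (((-4*x) - 3) - 9) + 4 = 0.
Step 3. [(((-4*x) - 3) - 9) + 4 = 0] 4 comes off first (subtract 4), so sub: ((-4*x) - 3) - 9 = -4.
Step 4. [((-4*x) - 3) - 9 = -4] add 9: x sits inside (… - 9). So sub: (-4*x) - 3 = 5.
Step 5. [(-4*x) - 3 = 5] -3 is outermost — add 3 both sides. So sub: -4*x = 8.
Step 6. [-4*x = 8] -4 out front; divide by -4 ⇒ div: x = -2.

Answer: x ∈ {-2}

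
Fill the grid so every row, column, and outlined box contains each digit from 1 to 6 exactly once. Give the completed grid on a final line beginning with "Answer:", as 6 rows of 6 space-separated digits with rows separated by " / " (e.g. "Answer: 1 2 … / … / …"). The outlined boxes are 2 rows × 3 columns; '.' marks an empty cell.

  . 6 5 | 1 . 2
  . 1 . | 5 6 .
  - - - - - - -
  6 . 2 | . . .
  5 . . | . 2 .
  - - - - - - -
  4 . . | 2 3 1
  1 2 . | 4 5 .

Step 1. [r2c6∈{3,4}] across box 2, 3 lands solely at r2c6 ⇒ r2c6=3.
Step 2. [r6c3∈{3,6}] across row 6, 3 lands solely at r6c3. So r6c3=3.
Step 3. [r3c4∈{3}] r3c4 is down to just 3 ⇒ r3c4=3.
Step 4. [r3c2∈{4}] r3c2 is down to just 4 ⇒ r3c2=4.
Step 5. [r4c4∈{6}] r4c4's peers cover all but 6 ⇒ r4c4=6.
Step 6. [r1c1∈{3}] nothing but 3 survives at r1c1. So r1c1=3.
Step 7. [r5c3∈{6}] nothing but 6 survives at r5c3. So r5c3=6.
Step 8. [r6c6∈{6}] only 6 remains possible at r6c6 ⇒ r6c6=6.
Step 9. [r4c6∈{4}] r4c6's peers cover all but 4. So r4c6=4.
Step 10. [r3c5∈{1}] r3c5 has the single candidate 1, so r3c5=1.
Step 11. [r1c5∈{4}] r1c5 is down to just 4 ⇒ r1c5=4.
Step 12. [r4c2∈{3}] nothing but 3 survives at r4c2, so r4c2=3.
Step 13. [r2c1∈{2}] only 2 remains possible at r2c1 ⇒ r2c1=2.
Step 14. [r5c2∈{5}] r5c2's peers cover all but 5. So r5c2=5.
Step 15. [r2c3∈{4}] r2c3's peers cover all but 4, so r2c3=4.
Step 16. [r3c6∈{5}] only 5 remains possible at r3c6 ⇒ r3c6=5.
Step 17. [r4c3∈{1}] r4c3 has the single candidate 1. So r4c3=1.

Answer: 3 6 5 1 4 2 / 2 1 4 5 6 3 / 6 4 2 3 1 5 / 5 3 1 6 2 4 / 4 5 6 2 3 1 / 1 2 3 4 5 6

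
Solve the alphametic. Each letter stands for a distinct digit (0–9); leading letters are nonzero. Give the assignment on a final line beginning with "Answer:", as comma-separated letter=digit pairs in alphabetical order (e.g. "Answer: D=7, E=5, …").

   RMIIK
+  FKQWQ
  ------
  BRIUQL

Step 1. [col 1: K + Q ≡ L (mod 10)] K=8 is one option consistent with column 1 (K + Q ≡ L (mod 10), carry-in 0) — take it. So K=8.
Step 2. [col 1: K + Q ≡ L (mod 10)] Q=4 is one option consistent with column 1 (K + Q ≡ L (mod 10), carry-in 0) — take it, so Q=4.
Step 3. [B] B is the leading digit of a 6-digit sum of two 5-digit numbers; the final carry is exactly 1, so B=1.
Step 4. [col 1: K + Q ≡ L (mod 10)] column 1 reads K+Q+carry(0)=L with K=8, Q=4; with digits 1,4,8 already taken and all letters distinct, the only value for L is 2, so L=2.
Step 5. [col 2: I + W ≡ Q (mod 10)] several values work for W in column 2 (I + W ≡ Q (mod 10), carry-in 1); try W=0. So W=0.
Step 6. [col 2: I + W ≡ Q (mod 10)] column 2: given W=0, Q=4, carry-in 1, and digits 0,1,2,4,8 already taken and all letters distinct, I+W≡Q (mod 10) forces I=3, so I=3.
Step 7. [col 3: I + Q ≡ U (mod 10)] column 3 reads I+Q+carry(0)=U with I=3, Q=4; with digits 0,1,2,3,4,8 already taken and all letters distinct, the only value for U is 7, so U=7.
Step 8. [col 4: M + K ≡ I (mod 10)] column 4 reads M+K+carry(0)=I with K=8, I=3; with digits 0,1,2,3,4,7,8 already taken and all letters distinct, the only value for M is 5 ⇒ M=5.
Step 9. [col 5: R + F ≡ R (mod 10)] in column 5 we have R+F≡R with carry-in 1; given nothing yet and digits 0,1,2,3,4,5,7,8 already taken and all letters distinct, that pins F to 9. So F=9.
Step 10. [col 5: R + F ≡ R (mod 10)] column 5: given F=9, carry-in 1, and digits 0,1,2,3,4,5,7,8,9 already taken and all letters distinct, R+F≡R (mod 10) forces R=6. So R=6.

Answer: B=1, F=9, I=3, K=8, L=2, M=5, Q=4, R=6, U=7, W=0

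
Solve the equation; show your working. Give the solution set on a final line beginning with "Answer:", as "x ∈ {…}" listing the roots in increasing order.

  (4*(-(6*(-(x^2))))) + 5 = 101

Step 1. [(4*(-(6*(-(x^2))))) + 5 = 101] 5 comes off first (subtract 5), so sub: 4*(-(6*(-(x^2)))) = 96.
Step 2. [4*(-(6*(-(x^2)))) = 96] divide by the outer 4 ⇒ div: -(6*(-(x^2))) = 24.
Step 3. [-(6*(-(x^2))) = 24] flip signs both sides. So neg: 6*(-(x^2)) = -24.
Step 4. [6*(-(x^2)) = -24] LHS = 6·(…); ÷6 both sides, so div: -(x^2) = -4.
Step 5. [-(x^2) = -4] LHS negated; negate both sides. So neg: x^2 = 4.
Step 6. [x^2 = 4] √ both sides: 4 ≥ 0 gives two branches, so sqrt: x = 2 or -2.

Answer: x ∈ {-2, 2}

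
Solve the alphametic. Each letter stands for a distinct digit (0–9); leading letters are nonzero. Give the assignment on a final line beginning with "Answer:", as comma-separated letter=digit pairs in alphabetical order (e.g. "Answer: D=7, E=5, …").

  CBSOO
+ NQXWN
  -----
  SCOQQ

Step 1. [col 1: O + N ≡ Q (mod 10)] column 1 (O + N ≡ Q (mod 10), carry-in 0) doesn't pin Q yet; pick Q=1 and continue ⇒ Q=1.
Step 2. [col 1: O + N ≡ Q (mod 10)] several values work for N in column 1 (O + N ≡ Q (mod 10), carry-in 0); try N=5. So N=5.
Step 3. [col 1: O + N ≡ Q (mod 10)] in column 1 we have O+N≡Q with carry-in 0; given N=5, Q=1 and digits 1,5 already taken and all letters distinct, that pins O to 6 ⇒ O=6.
Step 4. [col 2: O + W ≡ Q (mod 10)] column 2 reads O+W+carry(1)=Q with O=6, Q=1; with digits 1,5,6 already taken and all letters distinct, the only value for W is 4, so W=4.
Step 5. [col 3: S + X ≡ O (mod 10)] S=7 is one option consistent with column 3 (S + X ≡ O (mod 10), carry-in 1) — take it. So S=7.
Step 6. [col 3: S + X ≡ O (mod 10)] from column 3 (S=7, O=6, carry-in 1, digits 1,4,5,6,7 already taken and all letters distinct): X must equal 8, so X=8.
Step 7. [col 4: B + Q ≡ C (mod 10)] from column 4 (Q=1, carry-in 1, digits 1,4,5,6,7,8 already taken and all letters distinct): C must equal 2. So C=2.
Step 8. [col 4: B + Q ≡ C (mod 10)] from column 4 (Q=1, C=2, carry-in 1, digits 1,2,4,5,6,7,8 already taken and all letters distinct): B must equal 0, so B=0.

Answer: B=0, C=2, N=5, O=6, Q=1, S=7, W=4, X=8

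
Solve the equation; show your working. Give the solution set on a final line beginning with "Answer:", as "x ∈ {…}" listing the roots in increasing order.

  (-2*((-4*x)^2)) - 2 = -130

Step 1. [(-2*((-4*x)^2)) - 2 = -130] 2 comes off first (add 2) ⇒ sub: -2*((-4*x)^2) = -128.
Step 2. [-2*((-4*x)^2) = -128] leading coefficient -2: divide by -2, so div: (-4*x)^2 = 64.
Step 3. [(-4*x)^2 = 64] LHS squared, RHS 64 ≥ 0: apply √ (±), so sqrt: -4*x = 8 or -8.
Step 4. [-4*x = 8 or -8] -4·(inner) — divide through by -4 ⇒ div: x = -2 or 2.

Answer: x ∈ {-2, 2}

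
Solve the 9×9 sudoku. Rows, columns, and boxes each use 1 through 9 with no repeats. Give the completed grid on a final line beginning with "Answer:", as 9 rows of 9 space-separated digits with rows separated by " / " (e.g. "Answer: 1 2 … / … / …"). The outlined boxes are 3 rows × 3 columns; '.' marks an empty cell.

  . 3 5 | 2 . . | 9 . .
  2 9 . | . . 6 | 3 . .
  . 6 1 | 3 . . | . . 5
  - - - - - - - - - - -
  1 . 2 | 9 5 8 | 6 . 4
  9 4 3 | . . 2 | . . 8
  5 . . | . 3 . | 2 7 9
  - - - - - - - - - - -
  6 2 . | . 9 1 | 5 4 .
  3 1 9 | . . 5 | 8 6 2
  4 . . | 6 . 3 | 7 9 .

Step 1. [r9c3∈{8}] r9c3 is down to just 8, so r9c3=8.
Step 2. [r2c4∈{1,4,5,7,8}] 5 has one home in row 2: r2c4 ⇒ r2c4=5.
Step 3. [r6c4∈{1,4}] across row 6, 1 lands solely at r6c4, so r6c4=1.
Step 4. [r5c4∈{7}] nothing but 7 survives at r5c4 ⇒ r5c4=7.
Step 5. [r8c5∈{4,7}] r8c5 is the only open cell in row 8 admitting 7, so r8c5=7.
Step 6. [r3c7∈{4}] r3c7 has the single candidate 4, so r3c7=4.
Step 7. [r3c5∈{8}] only 8 remains possible at r3c5 ⇒ r3c5=8.
Step 8. [r3c1∈{7}] r3c1's peers cover all but 7. So r3c1=7.
Step 9. [r9c9∈{1}] nothing but 1 survives at r9c9. So r9c9=1.
Step 10. [r1c6∈{4,7}] in col 6, 7 fits only at r1c6. So r1c6=7.
Step 11. [r1c5∈{1,4}] r1c5 is the only open cell in row 1 admitting 4. So r1c5=4.
Step 12. [r1c8∈{1,8}] across row 1, 1 lands solely at r1c8 ⇒ r1c8=1.
Step 13. [r4c2∈{7}] r4c2 has the single candidate 7. So r4c2=7.
Step 14. [r7c3∈{7}] r7c3 has the single candidate 7 ⇒ r7c3=7.
Step 15. [r2c3∈{4}] r2c3 has the single candidate 4 ⇒ r2c3=4.
Step 16. [r3c8∈{2}] r3c8 has the single candidate 2 ⇒ r3c8=2.
Step 17. [r8c4∈{4}] r8c4 is down to just 4. So r8c4=4.
Step 18. [r2c9∈{7}] r2c9 has the single candidate 7 ⇒ r2c9=7.
Step 19. [r6c2∈{8}] only 8 remains possible at r6c2. So r6c2=8.
Step 20. [r5c8∈{5}] only 5 remains possible at r5c8. So r5c8=5.
Step 21. [r9c2∈{5}] only 5 remains possible at r9c2 ⇒ r9c2=5.
Step 22. [r4c8∈{3}] r4c8 has the single candidate 3, so r4c8=3.
Step 23. [r1c1∈{8}] only 8 remains possible at r1c1 ⇒ r1c1=8.
Step 24. [r5c5∈{6}] r5c5's peers cover all but 6 ⇒ r5c5=6.
Step 25. [r2c8∈{8}] r2c8 is down to just 8, so r2c8=8.
Step 26. [r6c3∈{6}] r6c3's peers cover all but 6 ⇒ r6c3=6.
Step 27. [r2c5∈{1}] nothing but 1 survives at r2c5, so r2c5=1.
Step 28. [r6c6∈{4}] only 4 remains possible at r6c6. So r6c6=4.
Step 29. [r3c6∈{9}] r3c6's peers cover all but 9, so r3c6=9.
Step 30. [r7c9∈{3}] r7c9 is down to just 3 ⇒ r7c9=3.
Step 31. [r9c5∈{2}] r9c5's peers cover all but 2 ⇒ r9c5=2.
Step 32. [r5c7∈{1}] r5c7 has the single candidate 1. So r5c7=1.
Step 33. [r1c9∈{6}] r1c9 is down to just 6. So r1c9=6.
Step 34. [r7c4∈{8}] nothing but 8 survives at r7c4. So r7c4=8.

Answer: 8 3 5 2 4 7 9 1 6 / 2 9 4 5 1 6 3 8 7 / 7 6 1 3 8 9 4 2 5 / 1 7 2 9 5 8 6 3 4 / 9 4 3 7 6 2 1 5 8 / 5 8 6 1 3 4 2 7 9 / 6 2 7 8 9 1 5 4 3 / 3 1 9 4 7 5 8 6 2 / 4 5 8 6 2 3 7 9 1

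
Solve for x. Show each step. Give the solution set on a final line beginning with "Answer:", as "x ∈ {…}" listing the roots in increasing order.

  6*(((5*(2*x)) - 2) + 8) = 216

Step 1. [6*(((5*(2*x)) - 2) + 8) = 216] 6·(inner) — divide through by 6, so div: ((5*(2*x)) - 2) + 8 = 36.
Step 2. [((5*(2*x)) - 2) + 8 = 36] subtract 8: x sits inside (… + 8), so sub: (5*(2*x)) - 2 = 28.
Step 3. [(5*(2*x)) - 2 = 28] add 2: x sits inside (… - 2). So sub: 5*(2*x) = 30.
Step 4. [5*(2*x) = 30] 5·(inner) — divide through by 5 ⇒ div: 2*x = 6.
Step 5. [2*x = 6] 2 out front; divide by 2. So div: x = 3.

Answer: x ∈ {3}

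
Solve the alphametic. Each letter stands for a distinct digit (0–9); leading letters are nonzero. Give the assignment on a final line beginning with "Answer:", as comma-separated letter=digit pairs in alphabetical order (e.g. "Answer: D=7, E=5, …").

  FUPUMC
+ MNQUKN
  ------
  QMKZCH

Step 1. [col 1: C + N ≡ H (mod 10)] several values work for C in column 1 (C + N ≡ H (mod 10), carry-in 0); try C=2. So C=2.
Step 2. [col 1: C + N ≡ H (mod 10)] H=6 is one option consistent with column 1 (C + N ≡ H (mod 10), carry-in 0) — take it. So H=6.
Step 3. [col 1: C + N ≡ H (mod 10)] column 1 reads C+N+carry(0)=H with C=2, H=6; with digits 2,6 already taken and all letters distinct, the only value for N is 4 ⇒ N=4.
Step 4. [col 2: M + K ≡ C (mod 10)] several values work for K in column 2 (M + K ≡ C (mod 10), carry-in 0); try K=7, so K=7.
Step 5. [col 2: M + K ≡ C (mod 10)] column 2 reads M+K+carry(0)=C with K=7, C=2; with digits 2,4,6,7 already taken and all letters distinct, the only value for M is 5 ⇒ M=5.
Step 6. [col 3: U + U ≡ Z (mod 10)] column 3 (U + U ≡ Z (mod 10), carry-in 1) doesn't pin U yet; pick U=0 and continue ⇒ U=0.
Step 7. [col 3: U + U ≡ Z (mod 10)] in column 3 we have U+U≡Z with carry-in 1; given U=0 and digits 0,2,4,5,6,7 already taken and all letters distinct, that pins Z to 1 ⇒ Z=1.
Step 8. [col 4: P + Q ≡ K (mod 10)] Q=8 is one option consistent with column 4 (P + Q ≡ K (mod 10), carry-in 0) — take it ⇒ Q=8.
Step 9. [col 4: P + Q ≡ K (mod 10)] column 4: given Q=8, K=7, carry-in 0, and digits 0,1,2,4,5,6,7,8 already taken and all letters distinct, P+Q≡K (mod 10) forces P=9 ⇒ P=9.
Step 10. [col 6: F + M ≡ Q (mod 10)] in column 6 we have F+M≡Q with carry-in 0; given M=5, Q=8 and digits 0,1,2,4,5,6,7,8,9 already taken and all letters distinct, that pins F to 3. So F=3.

Answer: C=2, F=3, H=6, K=7, M=5, N=4, P=9, Q=8, U=0, Z=1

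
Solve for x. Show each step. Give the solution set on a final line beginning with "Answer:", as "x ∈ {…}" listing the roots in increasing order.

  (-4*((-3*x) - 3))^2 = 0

Step 1. [(-4*((-3*x) - 3))^2 = 0] 0 ≥ 0, LHS is (·)² — take ±√, so sqrt: -4*((-3*x) - 3) = 0.
Step 2. [-4*((-3*x) - 3) = 0] leading coefficient -4: divide by -4. So div: (-3*x) - 3 = 0.
Step 3. [(-3*x) - 3 = 0] -3 is outermost — add 3 both sides ⇒ sub: -3*x = 3.
Step 4. [-3*x = 3] -3 out front; divide by -3 ⇒ div: x = -1.

Answer: x ∈ {-1}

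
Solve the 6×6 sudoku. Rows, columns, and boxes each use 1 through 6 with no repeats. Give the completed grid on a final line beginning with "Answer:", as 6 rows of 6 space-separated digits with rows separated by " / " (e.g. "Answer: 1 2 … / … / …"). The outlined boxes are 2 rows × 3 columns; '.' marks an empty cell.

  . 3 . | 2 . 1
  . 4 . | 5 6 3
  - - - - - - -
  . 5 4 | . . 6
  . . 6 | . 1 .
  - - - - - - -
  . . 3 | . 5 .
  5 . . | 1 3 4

Step 1. [r4c2∈{2}] r4c2 has the single candidate 2. So r4c2=2.
Step 2. [r5c1∈{1,2,4,6}] in row 5, 4 fits only at r5c1 ⇒ r5c1=4.
Step 3. [r3c4∈{3}] r3c4 has the single candidate 3, so r3c4=3.
Step 4. [r2c3∈{1,2}] col 3 places 1 nowhere but r2c3. So r2c3=1.
Step 5. [r6c2∈{6}] r6c2 has the single candidate 6. So r6c2=6.
Step 6. [r3c1∈{1}] r3c1 is down to just 1. So r3c1=1.
Step 7. [r1c1∈{6}] r1c1 is down to just 6 ⇒ r1c1=6.
Step 8. [r5c6∈{2}] only 2 remains possible at r5c6, so r5c6=2.
Step 9. [r1c5∈{4}] r1c5's peers cover all but 4. So r1c5=4.
Step 10. [r5c4∈{6}] r5c4 has the single candidate 6. So r5c4=6.
Step 11. [r4c4∈{4}] only 4 remains possible at r4c4 ⇒ r4c4=4.
Step 12. [r5c2∈{1}] r5c2's peers cover all but 1. So r5c2=1.
Step 13. [r1c3∈{5}] r1c3's peers cover all but 5 ⇒ r1c3=5.
Step 14. [r4c6∈{5}] r4c6 is down to just 5. So r4c6=5.
Step 15. [r2c1∈{2}] r2c1's peers cover all but 2, so r2c1=2.
Step 16. [r6c3∈{2}] r6c3 is down to just 2. So r6c3=2.
Step 17. [r4c1∈{3}] r4c1 has the single candidate 3 ⇒ r4c1=3.
Step 18. [r3c5∈{2}] nothing but 2 survives at r3c5, so r3c5=2.

Answer: 6 3 5 2 4 1 / 2 4 1 5 6 3 / 1 5 4 3 2 6 / 3 2 6 4 1 5 / 4 1 3 6 5 2 / 5 6 2 1 3 4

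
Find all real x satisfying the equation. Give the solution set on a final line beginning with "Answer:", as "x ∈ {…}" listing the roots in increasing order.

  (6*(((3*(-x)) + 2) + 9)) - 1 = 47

Step 1. [(6*(((3*(-x)) + 2) + 9)) - 1 = 47] add 1: x sits inside (… - 1), so sub: 6*(((3*(-x)) + 2) + 9) = 48.
Step 2. [6*(((3*(-x)) + 2) + 9) = 48] LHS = 6·(…); ÷6 both sides, so div: ((3*(-x)) + 2) + 9 = 8.
Step 3. [((3*(-x)) + 2) + 9 = 8] peel the +9: subtract 9 from each side. So sub: (3*(-x)) + 2 = -1.
Step 4. [(3*(-x)) + 2 = -1] +2 is outermost — subtract 2 both sides. So sub: 3*(-x) = -3.
Step 5. [3*(-x) = -3] leading coefficient 3: divide by 3 ⇒ div: -x = -1.
Step 6. [-x = -1] flip signs both sides ⇒ neg: x = 1.

Answer: x ∈ {1}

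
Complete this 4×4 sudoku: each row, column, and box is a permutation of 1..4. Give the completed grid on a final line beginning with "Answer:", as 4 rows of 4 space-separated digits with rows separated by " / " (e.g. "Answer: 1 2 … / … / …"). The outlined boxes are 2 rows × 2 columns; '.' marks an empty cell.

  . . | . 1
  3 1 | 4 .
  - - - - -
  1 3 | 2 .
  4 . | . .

Step 1. [r1c3∈{3}] r1c3 has the single candidate 3. So r1c3=3.
Step 2. [r4c2∈{2}] only 2 remains possible at r4c2, so r4c2=2.
Step 3. [r1c1∈{2}] r1c1 has the single candidate 2, so r1c1=2.
Step 4. [r1c2∈{4}] r1c2 has the single candidate 4 ⇒ r1c2=4.
Step 5. [r2c4∈{2}] r2c4's peers cover all but 2. So r2c4=2.
Step 6. [r3c4∈{4}] only 4 remains possible at r3c4, so r3c4=4.
Step 7. [r4c4∈{3}] nothing but 3 survives at r4c4. So r4c4=3.
Step 8. [r4c3∈{1}] r4c3 has the single candidate 1, so r4c3=1.

Answer: 2 4 3 1 / 3 1 4 2 / 1 3 2 4 / 4 2 1 3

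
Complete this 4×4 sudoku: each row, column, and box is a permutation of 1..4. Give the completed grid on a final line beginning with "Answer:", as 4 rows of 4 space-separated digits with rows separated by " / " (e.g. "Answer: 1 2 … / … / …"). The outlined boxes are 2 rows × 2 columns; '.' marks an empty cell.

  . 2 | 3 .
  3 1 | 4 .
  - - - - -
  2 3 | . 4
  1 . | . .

Step 1. [r2c4∈{2}] only 2 remains possible at r2c4, so r2c4=2.
Step 2. [r4c4∈{3}] r4c4's peers cover all but 3 ⇒ r4c4=3.
Step 3. [r3c3∈{1}] r3c3 is down to just 1, so r3c3=1.
Step 4. [r1c1∈{4}] r1c1 is down to just 4. So r1c1=4.
Step 5. [r1c4∈{1}] nothing but 1 survives at r1c4, so r1c4=1.
Step 6. [r4c3∈{2}] only 2 remains possible at r4c3, so r4c3=2.
Step 7. [r4c2∈{4}] nothing but 4 survives at r4c2 ⇒ r4c2=4.

Answer: 4 2 3 1 / 3 1 4 2 / 2 3 1 4 / 1 4 2 3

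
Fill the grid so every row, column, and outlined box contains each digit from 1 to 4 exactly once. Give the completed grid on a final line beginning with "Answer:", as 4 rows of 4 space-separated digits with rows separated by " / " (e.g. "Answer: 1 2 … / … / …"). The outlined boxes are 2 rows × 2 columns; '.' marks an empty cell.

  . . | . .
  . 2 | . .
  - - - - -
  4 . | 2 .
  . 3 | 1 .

Step 1. [r1c2∈{1,4}] r1c2 is the only open cell in col 2 admitting 4. So r1c2=4.
Step 2. [r1c3∈{3}] nothing but 3 survives at r1c3 ⇒ r1c3=3.
Step 3. [r1c1∈{1}] only 1 remains possible at r1c1, so r1c1=1.
Step 4. [r4c4∈{4}] r4c4's peers cover all but 4, so r4c4=4.
Step 5. [r4c1∈{2}] r4c1's peers cover all but 2, so r4c1=2.
Step 6. [r2c3∈{4}] only 4 remains possible at r2c3. So r2c3=4.
Step 7. [r3c4∈{3}] r3c4 is down to just 3. So r3c4=3.
Step 8. [r3c2∈{1}] r3c2's peers cover all but 1. So r3c2=1.
Step 9. [r2c4∈{1}] nothing but 1 survives at r2c4, so r2c4=1.
Step 10. [r1c4∈{2}] only 2 remains possible at r1c4. So r1c4=2.
Step 11. [r2c1∈{3}] nothing but 3 survives at r2c1 ⇒ r2c1=3.

Answer: 1 4 3 2 / 3 2 4 1 / 4 1 2 3 / 2 3 1 4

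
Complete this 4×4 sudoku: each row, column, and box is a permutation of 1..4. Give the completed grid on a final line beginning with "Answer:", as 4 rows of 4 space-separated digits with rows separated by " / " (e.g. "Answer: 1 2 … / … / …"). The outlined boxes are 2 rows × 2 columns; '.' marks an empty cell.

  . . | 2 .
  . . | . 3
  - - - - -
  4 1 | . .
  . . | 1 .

Step 1. [r4c4∈{2,4}] in row 4, 4 fits only at r4c4. So r4c4=4.
Step 2. [r2c1∈{1,2}] 1 has one home in row 2: r2c1 ⇒ r2c1=1.
Step 3. [r1c1∈{3}] r1c1 has the single candidate 3. So r1c1=3.
Step 4. [r2c2∈{2,4}] r2c2 is the only open cell in row 2 admitting 2. So r2c2=2.
Step 5. [r4c1∈{2}] r4c1 is down to just 2. So r4c1=2.
Step 6. [r3c4∈{2}] nothing but 2 survives at r3c4, so r3c4=2.
Step 7. [r3c3∈{3}] r3c3 is down to just 3. So r3c3=3.
Step 8. [r1c4∈{1}] only 1 remains possible at r1c4. So r1c4=1.
Step 9. [r1c2∈{4}] only 4 remains possible at r1c2, so r1c2=4.
Step 10. [r2c3∈{4}] r2c3 has the single candidate 4. So r2c3=4.
Step 11. [r4c2∈{3}] r4c2 has the single candidate 3 ⇒ r4c2=3.

Answer: 3 4 2 1 / 1 2 4 3 / 4 1 3 2 / 2 3 1 4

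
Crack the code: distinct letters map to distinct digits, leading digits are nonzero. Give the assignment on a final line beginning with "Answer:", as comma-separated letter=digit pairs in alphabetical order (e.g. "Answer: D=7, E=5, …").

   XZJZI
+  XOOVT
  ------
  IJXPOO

Step 1. [col 1: I + T ≡ O (mod 10)] several values work for T in column 1 (I + T ≡ O (mod 10), carry-in 0); try T=2 ⇒ T=2.
Step 2. [col 1: I + T ≡ O (mod 10)] I=1 is one option consistent with column 1 (I + T ≡ O (mod 10), carry-in 0) — take it. So I=1.
Step 3. [col 1: I + T ≡ O (mod 10)] column 1: given I=1, T=2, carry-in 0, and digits 1,2 already taken and all letters distinct, I+T≡O (mod 10) forces O=3 ⇒ O=3.
Step 4. [col 2: Z + V ≡ O (mod 10)] several values work for Z in column 2 (Z + V ≡ O (mod 10), carry-in 0); try Z=4 ⇒ Z=4.
Step 5. [col 2: Z + V ≡ O (mod 10)] column 2 reads Z+V+carry(0)=O with Z=4, O=3; with digits 1,2,3,4 already taken and all letters distinct, the only value for V is 9 ⇒ V=9.
Step 6. [col 3: J + O ≡ P (mod 10)] from column 3 (O=3, carry-in 1, digits 1,2,3,4,9 already taken and all letters distinct): J must equal 6 ⇒ J=6.
Step 7. [col 3: J + O ≡ P (mod 10)] column 3 reads J+O+carry(1)=P with J=6, O=3; with digits 1,2,3,4,6,9 already taken and all letters distinct, the only value for P is 0, so P=0.
Step 8. [col 4: Z + O ≡ X (mod 10)] column 4 reads Z+O+carry(1)=X with Z=4, O=3; with digits 0,1,2,3,4,6,9 already taken and all letters distinct, the only value for X is 8. So X=8.

Answer: I=1, J=6, O=3, P=0, T=2, V=9, X=8, Z=4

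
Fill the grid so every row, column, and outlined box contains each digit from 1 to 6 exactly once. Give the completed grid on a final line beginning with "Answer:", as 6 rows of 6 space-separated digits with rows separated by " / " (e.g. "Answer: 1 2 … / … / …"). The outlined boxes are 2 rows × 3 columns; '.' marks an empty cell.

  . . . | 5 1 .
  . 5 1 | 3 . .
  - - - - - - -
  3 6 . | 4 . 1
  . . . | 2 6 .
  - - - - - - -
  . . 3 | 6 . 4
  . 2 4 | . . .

Step 1. [r6c1∈{1,5,6}] in row 6, 6 fits only at r6c1. So r6c1=6.
Step 2. [r3c5∈{5}] nothing but 5 survives at r3c5, so r3c5=5.
Step 3. [r2c6∈{2,6}] row 2 places 6 nowhere but r2c6 ⇒ r2c6=6.
Step 4. [r1c6∈{2}] r1c6's peers cover all but 2. So r1c6=2.
Step 5. [r1c1∈{4}] r1c1 has the single candidate 4. So r1c1=4.
Step 6. [r5c1∈{1,5}] row 5 places 5 nowhere but r5c1. So r5c1=5.
Step 7. [r6c6∈{3,5}] in row 6, 5 fits only at r6c6, so r6c6=5.
Step 8. [r5c2∈{1}] r5c2 has the single candidate 1 ⇒ r5c2=1.
Step 9. [r1c3∈{6}] r1c3 is down to just 6, so r1c3=6.
Step 10. [r3c3∈{2}] r3c3 has the single candidate 2, so r3c3=2.
Step 11. [r2c1∈{2}] r2c1 has the single candidate 2, so r2c1=2.
Step 12. [r1c2∈{3}] nothing but 3 survives at r1c2. So r1c2=3.
Step 13. [r2c5∈{4}] nothing but 4 survives at r2c5 ⇒ r2c5=4.
Step 14. [r4c6∈{3}] only 3 remains possible at r4c6. So r4c6=3.
Step 15. [r5c5∈{2}] r5c5 has the single candidate 2. So r5c5=2.
Step 16. [r6c5∈{3}] r6c5's peers cover all but 3. So r6c5=3.
Step 17. [r4c3∈{5}] nothing but 5 survives at r4c3. So r4c3=5.
Step 18. [r6c4∈{1}] r6c4 is down to just 1 ⇒ r6c4=1.
Step 19. [r4c2∈{4}] r4c2's peers cover all but 4, so r4c2=4.
Step 20. [r4c1∈{1}] r4c1 has the single candidate 1 ⇒ r4c1=1.

Answer: 4 3 6 5 1 2 / 2 5 1 3 4 6 / 3 6 2 4 5 1 / 1 4 5 2 6 3 / 5 1 3 6 2 4 / 6 2 4 1 3 5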